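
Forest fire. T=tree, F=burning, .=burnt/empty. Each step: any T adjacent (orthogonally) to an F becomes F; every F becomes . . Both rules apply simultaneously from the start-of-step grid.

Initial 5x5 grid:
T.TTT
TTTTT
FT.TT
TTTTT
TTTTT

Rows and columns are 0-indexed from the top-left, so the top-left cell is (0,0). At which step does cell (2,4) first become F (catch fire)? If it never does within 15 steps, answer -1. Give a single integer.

Step 1: cell (2,4)='T' (+3 fires, +1 burnt)
Step 2: cell (2,4)='T' (+4 fires, +3 burnt)
Step 3: cell (2,4)='T' (+3 fires, +4 burnt)
Step 4: cell (2,4)='T' (+4 fires, +3 burnt)
Step 5: cell (2,4)='T' (+5 fires, +4 burnt)
Step 6: cell (2,4)='F' (+3 fires, +5 burnt)
  -> target ignites at step 6
Step 7: cell (2,4)='.' (+0 fires, +3 burnt)
  fire out at step 7

6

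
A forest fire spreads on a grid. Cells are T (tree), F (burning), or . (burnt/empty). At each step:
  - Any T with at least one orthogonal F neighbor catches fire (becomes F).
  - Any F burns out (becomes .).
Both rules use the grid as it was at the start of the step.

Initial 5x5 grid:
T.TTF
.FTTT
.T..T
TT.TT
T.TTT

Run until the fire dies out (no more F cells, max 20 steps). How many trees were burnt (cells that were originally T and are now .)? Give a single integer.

Answer: 15

Derivation:
Step 1: +4 fires, +2 burnt (F count now 4)
Step 2: +4 fires, +4 burnt (F count now 4)
Step 3: +2 fires, +4 burnt (F count now 2)
Step 4: +3 fires, +2 burnt (F count now 3)
Step 5: +1 fires, +3 burnt (F count now 1)
Step 6: +1 fires, +1 burnt (F count now 1)
Step 7: +0 fires, +1 burnt (F count now 0)
Fire out after step 7
Initially T: 16, now '.': 24
Total burnt (originally-T cells now '.'): 15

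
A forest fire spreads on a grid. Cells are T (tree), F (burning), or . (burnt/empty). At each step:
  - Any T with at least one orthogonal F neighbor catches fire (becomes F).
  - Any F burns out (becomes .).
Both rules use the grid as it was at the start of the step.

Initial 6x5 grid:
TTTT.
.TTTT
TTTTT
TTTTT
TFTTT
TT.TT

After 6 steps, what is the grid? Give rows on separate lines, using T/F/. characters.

Step 1: 4 trees catch fire, 1 burn out
  TTTT.
  .TTTT
  TTTTT
  TFTTT
  F.FTT
  TF.TT
Step 2: 5 trees catch fire, 4 burn out
  TTTT.
  .TTTT
  TFTTT
  F.FTT
  ...FT
  F..TT
Step 3: 6 trees catch fire, 5 burn out
  TTTT.
  .FTTT
  F.FTT
  ...FT
  ....F
  ...FT
Step 4: 5 trees catch fire, 6 burn out
  TFTT.
  ..FTT
  ...FT
  ....F
  .....
  ....F
Step 5: 4 trees catch fire, 5 burn out
  F.FT.
  ...FT
  ....F
  .....
  .....
  .....
Step 6: 2 trees catch fire, 4 burn out
  ...F.
  ....F
  .....
  .....
  .....
  .....

...F.
....F
.....
.....
.....
.....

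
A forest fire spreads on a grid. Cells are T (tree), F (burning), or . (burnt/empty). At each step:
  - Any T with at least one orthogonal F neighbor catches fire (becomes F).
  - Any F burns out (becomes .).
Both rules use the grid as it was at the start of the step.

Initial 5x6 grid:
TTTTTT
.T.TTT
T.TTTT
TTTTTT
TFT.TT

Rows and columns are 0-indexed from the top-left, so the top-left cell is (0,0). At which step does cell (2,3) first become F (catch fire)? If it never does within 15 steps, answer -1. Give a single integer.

Step 1: cell (2,3)='T' (+3 fires, +1 burnt)
Step 2: cell (2,3)='T' (+2 fires, +3 burnt)
Step 3: cell (2,3)='T' (+3 fires, +2 burnt)
Step 4: cell (2,3)='F' (+2 fires, +3 burnt)
  -> target ignites at step 4
Step 5: cell (2,3)='.' (+4 fires, +2 burnt)
Step 6: cell (2,3)='.' (+4 fires, +4 burnt)
Step 7: cell (2,3)='.' (+3 fires, +4 burnt)
Step 8: cell (2,3)='.' (+2 fires, +3 burnt)
Step 9: cell (2,3)='.' (+2 fires, +2 burnt)
Step 10: cell (2,3)='.' (+0 fires, +2 burnt)
  fire out at step 10

4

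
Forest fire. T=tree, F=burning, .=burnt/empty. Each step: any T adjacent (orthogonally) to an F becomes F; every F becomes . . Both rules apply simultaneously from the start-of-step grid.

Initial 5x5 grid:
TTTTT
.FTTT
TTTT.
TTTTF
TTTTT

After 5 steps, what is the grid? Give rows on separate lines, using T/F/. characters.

Step 1: 5 trees catch fire, 2 burn out
  TFTTT
  ..FTT
  TFTT.
  TTTF.
  TTTTF
Step 2: 9 trees catch fire, 5 burn out
  F.FTT
  ...FT
  F.FF.
  TFF..
  TTTF.
Step 3: 5 trees catch fire, 9 burn out
  ...FT
  ....F
  .....
  F....
  TFF..
Step 4: 2 trees catch fire, 5 burn out
  ....F
  .....
  .....
  .....
  F....
Step 5: 0 trees catch fire, 2 burn out
  .....
  .....
  .....
  .....
  .....

.....
.....
.....
.....
.....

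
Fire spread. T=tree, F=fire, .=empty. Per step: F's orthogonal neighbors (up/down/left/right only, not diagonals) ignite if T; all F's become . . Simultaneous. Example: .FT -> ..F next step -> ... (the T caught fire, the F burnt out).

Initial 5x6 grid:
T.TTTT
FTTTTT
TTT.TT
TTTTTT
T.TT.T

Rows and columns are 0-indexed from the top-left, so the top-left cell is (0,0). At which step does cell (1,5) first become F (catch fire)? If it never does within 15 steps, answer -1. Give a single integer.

Step 1: cell (1,5)='T' (+3 fires, +1 burnt)
Step 2: cell (1,5)='T' (+3 fires, +3 burnt)
Step 3: cell (1,5)='T' (+5 fires, +3 burnt)
Step 4: cell (1,5)='T' (+3 fires, +5 burnt)
Step 5: cell (1,5)='F' (+5 fires, +3 burnt)
  -> target ignites at step 5
Step 6: cell (1,5)='.' (+4 fires, +5 burnt)
Step 7: cell (1,5)='.' (+1 fires, +4 burnt)
Step 8: cell (1,5)='.' (+1 fires, +1 burnt)
Step 9: cell (1,5)='.' (+0 fires, +1 burnt)
  fire out at step 9

5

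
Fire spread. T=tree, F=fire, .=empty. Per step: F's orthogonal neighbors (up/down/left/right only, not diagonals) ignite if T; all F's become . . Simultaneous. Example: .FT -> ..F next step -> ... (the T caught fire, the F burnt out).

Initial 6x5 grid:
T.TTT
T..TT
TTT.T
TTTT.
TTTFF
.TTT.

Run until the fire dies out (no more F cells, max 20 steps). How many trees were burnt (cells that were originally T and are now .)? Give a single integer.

Step 1: +3 fires, +2 burnt (F count now 3)
Step 2: +3 fires, +3 burnt (F count now 3)
Step 3: +4 fires, +3 burnt (F count now 4)
Step 4: +2 fires, +4 burnt (F count now 2)
Step 5: +1 fires, +2 burnt (F count now 1)
Step 6: +1 fires, +1 burnt (F count now 1)
Step 7: +1 fires, +1 burnt (F count now 1)
Step 8: +0 fires, +1 burnt (F count now 0)
Fire out after step 8
Initially T: 21, now '.': 24
Total burnt (originally-T cells now '.'): 15

Answer: 15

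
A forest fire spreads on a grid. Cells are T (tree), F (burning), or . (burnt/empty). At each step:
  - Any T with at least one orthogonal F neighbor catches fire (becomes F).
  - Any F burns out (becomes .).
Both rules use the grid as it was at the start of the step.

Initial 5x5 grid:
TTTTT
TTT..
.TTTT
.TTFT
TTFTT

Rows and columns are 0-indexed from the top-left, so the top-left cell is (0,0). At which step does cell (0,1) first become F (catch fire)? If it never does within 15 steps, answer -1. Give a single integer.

Step 1: cell (0,1)='T' (+5 fires, +2 burnt)
Step 2: cell (0,1)='T' (+5 fires, +5 burnt)
Step 3: cell (0,1)='T' (+2 fires, +5 burnt)
Step 4: cell (0,1)='T' (+2 fires, +2 burnt)
Step 5: cell (0,1)='F' (+3 fires, +2 burnt)
  -> target ignites at step 5
Step 6: cell (0,1)='.' (+2 fires, +3 burnt)
Step 7: cell (0,1)='.' (+0 fires, +2 burnt)
  fire out at step 7

5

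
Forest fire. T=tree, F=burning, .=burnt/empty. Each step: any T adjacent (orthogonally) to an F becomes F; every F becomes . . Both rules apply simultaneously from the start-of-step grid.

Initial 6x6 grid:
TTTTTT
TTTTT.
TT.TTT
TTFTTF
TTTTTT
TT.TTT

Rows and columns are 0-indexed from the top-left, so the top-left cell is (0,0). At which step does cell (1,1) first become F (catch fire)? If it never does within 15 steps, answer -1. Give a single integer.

Step 1: cell (1,1)='T' (+6 fires, +2 burnt)
Step 2: cell (1,1)='T' (+8 fires, +6 burnt)
Step 3: cell (1,1)='F' (+8 fires, +8 burnt)
  -> target ignites at step 3
Step 4: cell (1,1)='.' (+6 fires, +8 burnt)
Step 5: cell (1,1)='.' (+3 fires, +6 burnt)
Step 6: cell (1,1)='.' (+0 fires, +3 burnt)
  fire out at step 6

3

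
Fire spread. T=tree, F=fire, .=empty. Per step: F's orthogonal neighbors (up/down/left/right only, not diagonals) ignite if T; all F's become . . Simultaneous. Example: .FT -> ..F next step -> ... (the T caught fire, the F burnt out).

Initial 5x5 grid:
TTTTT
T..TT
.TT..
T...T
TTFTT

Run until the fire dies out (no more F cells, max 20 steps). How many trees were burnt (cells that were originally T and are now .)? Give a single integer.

Step 1: +2 fires, +1 burnt (F count now 2)
Step 2: +2 fires, +2 burnt (F count now 2)
Step 3: +2 fires, +2 burnt (F count now 2)
Step 4: +0 fires, +2 burnt (F count now 0)
Fire out after step 4
Initially T: 16, now '.': 15
Total burnt (originally-T cells now '.'): 6

Answer: 6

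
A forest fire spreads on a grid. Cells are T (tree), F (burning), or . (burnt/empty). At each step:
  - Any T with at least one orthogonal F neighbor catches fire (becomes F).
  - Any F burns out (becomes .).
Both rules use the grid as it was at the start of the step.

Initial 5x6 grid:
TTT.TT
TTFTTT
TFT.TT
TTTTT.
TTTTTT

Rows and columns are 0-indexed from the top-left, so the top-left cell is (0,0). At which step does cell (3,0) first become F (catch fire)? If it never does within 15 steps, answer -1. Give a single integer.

Step 1: cell (3,0)='T' (+6 fires, +2 burnt)
Step 2: cell (3,0)='F' (+6 fires, +6 burnt)
  -> target ignites at step 2
Step 3: cell (3,0)='.' (+7 fires, +6 burnt)
Step 4: cell (3,0)='.' (+4 fires, +7 burnt)
Step 5: cell (3,0)='.' (+1 fires, +4 burnt)
Step 6: cell (3,0)='.' (+1 fires, +1 burnt)
Step 7: cell (3,0)='.' (+0 fires, +1 burnt)
  fire out at step 7

2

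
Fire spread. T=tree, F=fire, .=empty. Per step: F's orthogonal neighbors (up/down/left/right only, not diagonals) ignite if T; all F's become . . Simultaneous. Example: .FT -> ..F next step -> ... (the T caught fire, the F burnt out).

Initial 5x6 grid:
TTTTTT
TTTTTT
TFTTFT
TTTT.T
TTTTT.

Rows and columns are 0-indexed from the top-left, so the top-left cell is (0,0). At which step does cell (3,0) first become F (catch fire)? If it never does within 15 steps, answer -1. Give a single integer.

Step 1: cell (3,0)='T' (+7 fires, +2 burnt)
Step 2: cell (3,0)='F' (+11 fires, +7 burnt)
  -> target ignites at step 2
Step 3: cell (3,0)='.' (+7 fires, +11 burnt)
Step 4: cell (3,0)='.' (+1 fires, +7 burnt)
Step 5: cell (3,0)='.' (+0 fires, +1 burnt)
  fire out at step 5

2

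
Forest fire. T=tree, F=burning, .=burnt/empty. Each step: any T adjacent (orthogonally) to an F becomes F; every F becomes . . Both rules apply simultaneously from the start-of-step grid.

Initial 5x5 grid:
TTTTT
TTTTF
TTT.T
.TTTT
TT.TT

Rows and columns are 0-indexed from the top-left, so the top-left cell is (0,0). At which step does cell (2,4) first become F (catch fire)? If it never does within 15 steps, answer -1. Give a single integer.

Step 1: cell (2,4)='F' (+3 fires, +1 burnt)
  -> target ignites at step 1
Step 2: cell (2,4)='.' (+3 fires, +3 burnt)
Step 3: cell (2,4)='.' (+5 fires, +3 burnt)
Step 4: cell (2,4)='.' (+5 fires, +5 burnt)
Step 5: cell (2,4)='.' (+3 fires, +5 burnt)
Step 6: cell (2,4)='.' (+1 fires, +3 burnt)
Step 7: cell (2,4)='.' (+1 fires, +1 burnt)
Step 8: cell (2,4)='.' (+0 fires, +1 burnt)
  fire out at step 8

1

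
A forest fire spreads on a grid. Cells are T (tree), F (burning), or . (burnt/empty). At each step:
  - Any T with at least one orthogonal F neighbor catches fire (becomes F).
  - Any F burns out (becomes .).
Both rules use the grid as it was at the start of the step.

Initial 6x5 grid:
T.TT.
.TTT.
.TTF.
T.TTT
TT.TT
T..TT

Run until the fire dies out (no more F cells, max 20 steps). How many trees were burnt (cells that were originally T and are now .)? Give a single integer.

Answer: 14

Derivation:
Step 1: +3 fires, +1 burnt (F count now 3)
Step 2: +6 fires, +3 burnt (F count now 6)
Step 3: +4 fires, +6 burnt (F count now 4)
Step 4: +1 fires, +4 burnt (F count now 1)
Step 5: +0 fires, +1 burnt (F count now 0)
Fire out after step 5
Initially T: 19, now '.': 25
Total burnt (originally-T cells now '.'): 14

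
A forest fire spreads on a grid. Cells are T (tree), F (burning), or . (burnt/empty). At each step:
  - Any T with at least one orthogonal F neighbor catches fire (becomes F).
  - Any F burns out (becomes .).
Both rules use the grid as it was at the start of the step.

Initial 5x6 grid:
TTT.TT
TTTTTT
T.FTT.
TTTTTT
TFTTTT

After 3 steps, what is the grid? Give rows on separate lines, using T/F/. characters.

Step 1: 6 trees catch fire, 2 burn out
  TTT.TT
  TTFTTT
  T..FT.
  TFFTTT
  F.FTTT
Step 2: 7 trees catch fire, 6 burn out
  TTF.TT
  TF.FTT
  T...F.
  F..FTT
  ...FTT
Step 3: 6 trees catch fire, 7 burn out
  TF..TT
  F...FT
  F.....
  ....FT
  ....FT

TF..TT
F...FT
F.....
....FT
....FT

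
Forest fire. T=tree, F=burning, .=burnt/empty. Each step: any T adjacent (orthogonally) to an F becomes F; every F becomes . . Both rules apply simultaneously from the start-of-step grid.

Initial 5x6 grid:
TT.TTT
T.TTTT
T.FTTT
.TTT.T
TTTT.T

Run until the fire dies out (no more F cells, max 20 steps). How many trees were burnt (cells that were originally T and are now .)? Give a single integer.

Step 1: +3 fires, +1 burnt (F count now 3)
Step 2: +5 fires, +3 burnt (F count now 5)
Step 3: +5 fires, +5 burnt (F count now 5)
Step 4: +4 fires, +5 burnt (F count now 4)
Step 5: +2 fires, +4 burnt (F count now 2)
Step 6: +0 fires, +2 burnt (F count now 0)
Fire out after step 6
Initially T: 23, now '.': 26
Total burnt (originally-T cells now '.'): 19

Answer: 19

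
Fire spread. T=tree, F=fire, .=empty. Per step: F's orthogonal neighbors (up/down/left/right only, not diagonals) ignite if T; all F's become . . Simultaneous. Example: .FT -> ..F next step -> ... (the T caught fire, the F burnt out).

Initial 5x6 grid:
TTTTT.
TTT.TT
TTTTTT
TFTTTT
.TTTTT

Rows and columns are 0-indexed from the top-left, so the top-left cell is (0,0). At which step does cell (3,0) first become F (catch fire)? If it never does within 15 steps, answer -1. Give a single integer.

Step 1: cell (3,0)='F' (+4 fires, +1 burnt)
  -> target ignites at step 1
Step 2: cell (3,0)='.' (+5 fires, +4 burnt)
Step 3: cell (3,0)='.' (+6 fires, +5 burnt)
Step 4: cell (3,0)='.' (+5 fires, +6 burnt)
Step 5: cell (3,0)='.' (+4 fires, +5 burnt)
Step 6: cell (3,0)='.' (+2 fires, +4 burnt)
Step 7: cell (3,0)='.' (+0 fires, +2 burnt)
  fire out at step 7

1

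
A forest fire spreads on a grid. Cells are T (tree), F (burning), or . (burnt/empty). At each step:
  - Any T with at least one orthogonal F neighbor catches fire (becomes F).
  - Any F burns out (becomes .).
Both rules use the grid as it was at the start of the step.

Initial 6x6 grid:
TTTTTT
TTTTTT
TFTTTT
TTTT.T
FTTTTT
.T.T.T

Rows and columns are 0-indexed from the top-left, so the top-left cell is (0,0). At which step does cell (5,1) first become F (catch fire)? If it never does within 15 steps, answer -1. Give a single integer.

Step 1: cell (5,1)='T' (+6 fires, +2 burnt)
Step 2: cell (5,1)='F' (+7 fires, +6 burnt)
  -> target ignites at step 2
Step 3: cell (5,1)='.' (+6 fires, +7 burnt)
Step 4: cell (5,1)='.' (+5 fires, +6 burnt)
Step 5: cell (5,1)='.' (+4 fires, +5 burnt)
Step 6: cell (5,1)='.' (+2 fires, +4 burnt)
Step 7: cell (5,1)='.' (+0 fires, +2 burnt)
  fire out at step 7

2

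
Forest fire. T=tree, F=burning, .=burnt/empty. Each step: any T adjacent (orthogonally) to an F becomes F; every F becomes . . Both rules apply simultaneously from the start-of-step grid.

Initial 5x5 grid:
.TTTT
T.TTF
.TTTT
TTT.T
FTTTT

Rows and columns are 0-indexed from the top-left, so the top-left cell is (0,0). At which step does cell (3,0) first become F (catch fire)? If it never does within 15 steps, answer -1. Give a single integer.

Step 1: cell (3,0)='F' (+5 fires, +2 burnt)
  -> target ignites at step 1
Step 2: cell (3,0)='.' (+6 fires, +5 burnt)
Step 3: cell (3,0)='.' (+6 fires, +6 burnt)
Step 4: cell (3,0)='.' (+1 fires, +6 burnt)
Step 5: cell (3,0)='.' (+0 fires, +1 burnt)
  fire out at step 5

1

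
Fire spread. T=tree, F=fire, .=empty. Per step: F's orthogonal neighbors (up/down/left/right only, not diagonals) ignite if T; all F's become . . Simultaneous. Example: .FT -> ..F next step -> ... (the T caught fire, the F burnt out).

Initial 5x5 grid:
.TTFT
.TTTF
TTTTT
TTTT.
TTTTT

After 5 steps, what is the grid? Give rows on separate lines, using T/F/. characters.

Step 1: 4 trees catch fire, 2 burn out
  .TF.F
  .TTF.
  TTTTF
  TTTT.
  TTTTT
Step 2: 3 trees catch fire, 4 burn out
  .F...
  .TF..
  TTTF.
  TTTT.
  TTTTT
Step 3: 3 trees catch fire, 3 burn out
  .....
  .F...
  TTF..
  TTTF.
  TTTTT
Step 4: 3 trees catch fire, 3 burn out
  .....
  .....
  TF...
  TTF..
  TTTFT
Step 5: 4 trees catch fire, 3 burn out
  .....
  .....
  F....
  TF...
  TTF.F

.....
.....
F....
TF...
TTF.F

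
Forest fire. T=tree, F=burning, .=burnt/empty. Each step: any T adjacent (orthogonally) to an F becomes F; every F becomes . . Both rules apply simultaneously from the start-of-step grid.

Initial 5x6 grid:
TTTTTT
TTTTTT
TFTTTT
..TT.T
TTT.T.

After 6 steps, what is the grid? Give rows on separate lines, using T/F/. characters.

Step 1: 3 trees catch fire, 1 burn out
  TTTTTT
  TFTTTT
  F.FTTT
  ..TT.T
  TTT.T.
Step 2: 5 trees catch fire, 3 burn out
  TFTTTT
  F.FTTT
  ...FTT
  ..FT.T
  TTT.T.
Step 3: 6 trees catch fire, 5 burn out
  F.FTTT
  ...FTT
  ....FT
  ...F.T
  TTF.T.
Step 4: 4 trees catch fire, 6 burn out
  ...FTT
  ....FT
  .....F
  .....T
  TF..T.
Step 5: 4 trees catch fire, 4 burn out
  ....FT
  .....F
  ......
  .....F
  F...T.
Step 6: 1 trees catch fire, 4 burn out
  .....F
  ......
  ......
  ......
  ....T.

.....F
......
......
......
....T.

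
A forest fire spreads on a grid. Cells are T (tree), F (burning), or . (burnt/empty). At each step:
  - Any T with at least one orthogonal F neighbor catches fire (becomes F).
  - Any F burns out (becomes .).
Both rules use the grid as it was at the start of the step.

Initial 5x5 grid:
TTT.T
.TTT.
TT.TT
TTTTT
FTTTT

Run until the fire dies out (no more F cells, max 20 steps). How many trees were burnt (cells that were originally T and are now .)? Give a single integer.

Answer: 19

Derivation:
Step 1: +2 fires, +1 burnt (F count now 2)
Step 2: +3 fires, +2 burnt (F count now 3)
Step 3: +3 fires, +3 burnt (F count now 3)
Step 4: +3 fires, +3 burnt (F count now 3)
Step 5: +4 fires, +3 burnt (F count now 4)
Step 6: +4 fires, +4 burnt (F count now 4)
Step 7: +0 fires, +4 burnt (F count now 0)
Fire out after step 7
Initially T: 20, now '.': 24
Total burnt (originally-T cells now '.'): 19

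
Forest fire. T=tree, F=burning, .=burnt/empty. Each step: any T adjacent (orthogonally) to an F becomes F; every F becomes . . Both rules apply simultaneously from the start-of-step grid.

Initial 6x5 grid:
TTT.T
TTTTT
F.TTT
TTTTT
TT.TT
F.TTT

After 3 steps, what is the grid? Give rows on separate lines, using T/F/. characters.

Step 1: 3 trees catch fire, 2 burn out
  TTT.T
  FTTTT
  ..TTT
  FTTTT
  FT.TT
  ..TTT
Step 2: 4 trees catch fire, 3 burn out
  FTT.T
  .FTTT
  ..TTT
  .FTTT
  .F.TT
  ..TTT
Step 3: 3 trees catch fire, 4 burn out
  .FT.T
  ..FTT
  ..TTT
  ..FTT
  ...TT
  ..TTT

.FT.T
..FTT
..TTT
..FTT
...TT
..TTT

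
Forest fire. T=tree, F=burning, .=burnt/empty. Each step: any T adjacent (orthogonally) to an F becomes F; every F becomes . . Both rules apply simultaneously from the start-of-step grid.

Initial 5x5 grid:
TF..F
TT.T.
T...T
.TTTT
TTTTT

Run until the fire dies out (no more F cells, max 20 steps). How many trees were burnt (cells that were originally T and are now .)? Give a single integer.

Answer: 4

Derivation:
Step 1: +2 fires, +2 burnt (F count now 2)
Step 2: +1 fires, +2 burnt (F count now 1)
Step 3: +1 fires, +1 burnt (F count now 1)
Step 4: +0 fires, +1 burnt (F count now 0)
Fire out after step 4
Initially T: 15, now '.': 14
Total burnt (originally-T cells now '.'): 4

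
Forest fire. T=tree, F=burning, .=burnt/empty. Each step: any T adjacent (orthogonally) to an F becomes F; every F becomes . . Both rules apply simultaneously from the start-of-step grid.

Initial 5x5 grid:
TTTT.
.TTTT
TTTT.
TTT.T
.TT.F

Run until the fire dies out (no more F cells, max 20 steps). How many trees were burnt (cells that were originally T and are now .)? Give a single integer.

Step 1: +1 fires, +1 burnt (F count now 1)
Step 2: +0 fires, +1 burnt (F count now 0)
Fire out after step 2
Initially T: 18, now '.': 8
Total burnt (originally-T cells now '.'): 1

Answer: 1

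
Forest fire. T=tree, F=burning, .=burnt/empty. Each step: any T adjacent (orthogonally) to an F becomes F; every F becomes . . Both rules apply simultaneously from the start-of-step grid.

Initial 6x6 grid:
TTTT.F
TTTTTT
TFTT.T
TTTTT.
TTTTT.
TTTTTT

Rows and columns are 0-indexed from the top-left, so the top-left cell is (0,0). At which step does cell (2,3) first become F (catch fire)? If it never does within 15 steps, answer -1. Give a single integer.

Step 1: cell (2,3)='T' (+5 fires, +2 burnt)
Step 2: cell (2,3)='F' (+9 fires, +5 burnt)
  -> target ignites at step 2
Step 3: cell (2,3)='.' (+7 fires, +9 burnt)
Step 4: cell (2,3)='.' (+5 fires, +7 burnt)
Step 5: cell (2,3)='.' (+2 fires, +5 burnt)
Step 6: cell (2,3)='.' (+1 fires, +2 burnt)
Step 7: cell (2,3)='.' (+1 fires, +1 burnt)
Step 8: cell (2,3)='.' (+0 fires, +1 burnt)
  fire out at step 8

2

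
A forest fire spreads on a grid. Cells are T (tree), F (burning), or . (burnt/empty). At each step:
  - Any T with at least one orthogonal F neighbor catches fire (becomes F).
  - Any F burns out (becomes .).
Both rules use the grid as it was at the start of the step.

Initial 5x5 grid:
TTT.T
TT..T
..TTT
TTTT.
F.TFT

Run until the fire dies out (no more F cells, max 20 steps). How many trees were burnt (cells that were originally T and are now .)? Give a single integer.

Step 1: +4 fires, +2 burnt (F count now 4)
Step 2: +3 fires, +4 burnt (F count now 3)
Step 3: +2 fires, +3 burnt (F count now 2)
Step 4: +1 fires, +2 burnt (F count now 1)
Step 5: +1 fires, +1 burnt (F count now 1)
Step 6: +0 fires, +1 burnt (F count now 0)
Fire out after step 6
Initially T: 16, now '.': 20
Total burnt (originally-T cells now '.'): 11

Answer: 11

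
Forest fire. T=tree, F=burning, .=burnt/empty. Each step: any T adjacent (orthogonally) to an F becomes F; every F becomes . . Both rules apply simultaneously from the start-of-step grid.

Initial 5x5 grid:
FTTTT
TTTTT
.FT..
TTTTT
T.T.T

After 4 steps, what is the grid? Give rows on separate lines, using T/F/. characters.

Step 1: 5 trees catch fire, 2 burn out
  .FTTT
  FFTTT
  ..F..
  TFTTT
  T.T.T
Step 2: 4 trees catch fire, 5 burn out
  ..FTT
  ..FTT
  .....
  F.FTT
  T.T.T
Step 3: 5 trees catch fire, 4 burn out
  ...FT
  ...FT
  .....
  ...FT
  F.F.T
Step 4: 3 trees catch fire, 5 burn out
  ....F
  ....F
  .....
  ....F
  ....T

....F
....F
.....
....F
....T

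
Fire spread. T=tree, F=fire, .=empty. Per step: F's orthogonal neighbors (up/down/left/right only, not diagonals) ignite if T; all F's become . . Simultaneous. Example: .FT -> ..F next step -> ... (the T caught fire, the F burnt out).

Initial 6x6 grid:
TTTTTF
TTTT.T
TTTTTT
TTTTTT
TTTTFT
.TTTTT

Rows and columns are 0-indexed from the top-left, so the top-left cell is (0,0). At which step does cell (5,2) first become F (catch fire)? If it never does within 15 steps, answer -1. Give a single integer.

Step 1: cell (5,2)='T' (+6 fires, +2 burnt)
Step 2: cell (5,2)='T' (+8 fires, +6 burnt)
Step 3: cell (5,2)='F' (+6 fires, +8 burnt)
  -> target ignites at step 3
Step 4: cell (5,2)='.' (+6 fires, +6 burnt)
Step 5: cell (5,2)='.' (+4 fires, +6 burnt)
Step 6: cell (5,2)='.' (+2 fires, +4 burnt)
Step 7: cell (5,2)='.' (+0 fires, +2 burnt)
  fire out at step 7

3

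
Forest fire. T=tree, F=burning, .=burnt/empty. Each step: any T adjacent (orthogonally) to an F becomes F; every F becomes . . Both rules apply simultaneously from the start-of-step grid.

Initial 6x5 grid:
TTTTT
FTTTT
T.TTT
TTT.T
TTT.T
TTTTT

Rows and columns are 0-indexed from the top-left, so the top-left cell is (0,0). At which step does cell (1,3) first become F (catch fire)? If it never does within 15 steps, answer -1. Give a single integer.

Step 1: cell (1,3)='T' (+3 fires, +1 burnt)
Step 2: cell (1,3)='T' (+3 fires, +3 burnt)
Step 3: cell (1,3)='F' (+5 fires, +3 burnt)
  -> target ignites at step 3
Step 4: cell (1,3)='.' (+6 fires, +5 burnt)
Step 5: cell (1,3)='.' (+4 fires, +6 burnt)
Step 6: cell (1,3)='.' (+2 fires, +4 burnt)
Step 7: cell (1,3)='.' (+2 fires, +2 burnt)
Step 8: cell (1,3)='.' (+1 fires, +2 burnt)
Step 9: cell (1,3)='.' (+0 fires, +1 burnt)
  fire out at step 9

3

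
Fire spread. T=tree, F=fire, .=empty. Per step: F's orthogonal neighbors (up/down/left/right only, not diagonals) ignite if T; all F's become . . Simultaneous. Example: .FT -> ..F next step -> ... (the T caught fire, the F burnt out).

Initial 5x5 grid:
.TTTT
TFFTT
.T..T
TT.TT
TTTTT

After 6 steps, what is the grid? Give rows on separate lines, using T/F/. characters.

Step 1: 5 trees catch fire, 2 burn out
  .FFTT
  F..FT
  .F..T
  TT.TT
  TTTTT
Step 2: 3 trees catch fire, 5 burn out
  ...FT
  ....F
  ....T
  TF.TT
  TTTTT
Step 3: 4 trees catch fire, 3 burn out
  ....F
  .....
  ....F
  F..TT
  TFTTT
Step 4: 3 trees catch fire, 4 burn out
  .....
  .....
  .....
  ...TF
  F.FTT
Step 5: 3 trees catch fire, 3 burn out
  .....
  .....
  .....
  ...F.
  ...FF
Step 6: 0 trees catch fire, 3 burn out
  .....
  .....
  .....
  .....
  .....

.....
.....
.....
.....
.....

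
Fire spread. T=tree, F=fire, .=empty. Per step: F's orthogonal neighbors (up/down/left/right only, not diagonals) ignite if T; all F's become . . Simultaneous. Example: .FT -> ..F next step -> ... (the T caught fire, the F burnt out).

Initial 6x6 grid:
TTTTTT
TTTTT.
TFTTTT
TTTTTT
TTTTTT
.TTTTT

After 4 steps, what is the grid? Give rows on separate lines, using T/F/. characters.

Step 1: 4 trees catch fire, 1 burn out
  TTTTTT
  TFTTT.
  F.FTTT
  TFTTTT
  TTTTTT
  .TTTTT
Step 2: 7 trees catch fire, 4 burn out
  TFTTTT
  F.FTT.
  ...FTT
  F.FTTT
  TFTTTT
  .TTTTT
Step 3: 8 trees catch fire, 7 burn out
  F.FTTT
  ...FT.
  ....FT
  ...FTT
  F.FTTT
  .FTTTT
Step 4: 6 trees catch fire, 8 burn out
  ...FTT
  ....F.
  .....F
  ....FT
  ...FTT
  ..FTTT

...FTT
....F.
.....F
....FT
...FTT
..FTTT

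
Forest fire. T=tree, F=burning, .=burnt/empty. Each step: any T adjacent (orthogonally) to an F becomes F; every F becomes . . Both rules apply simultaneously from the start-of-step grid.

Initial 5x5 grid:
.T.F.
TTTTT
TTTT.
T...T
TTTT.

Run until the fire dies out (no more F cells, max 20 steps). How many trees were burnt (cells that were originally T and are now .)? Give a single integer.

Answer: 15

Derivation:
Step 1: +1 fires, +1 burnt (F count now 1)
Step 2: +3 fires, +1 burnt (F count now 3)
Step 3: +2 fires, +3 burnt (F count now 2)
Step 4: +3 fires, +2 burnt (F count now 3)
Step 5: +1 fires, +3 burnt (F count now 1)
Step 6: +1 fires, +1 burnt (F count now 1)
Step 7: +1 fires, +1 burnt (F count now 1)
Step 8: +1 fires, +1 burnt (F count now 1)
Step 9: +1 fires, +1 burnt (F count now 1)
Step 10: +1 fires, +1 burnt (F count now 1)
Step 11: +0 fires, +1 burnt (F count now 0)
Fire out after step 11
Initially T: 16, now '.': 24
Total burnt (originally-T cells now '.'): 15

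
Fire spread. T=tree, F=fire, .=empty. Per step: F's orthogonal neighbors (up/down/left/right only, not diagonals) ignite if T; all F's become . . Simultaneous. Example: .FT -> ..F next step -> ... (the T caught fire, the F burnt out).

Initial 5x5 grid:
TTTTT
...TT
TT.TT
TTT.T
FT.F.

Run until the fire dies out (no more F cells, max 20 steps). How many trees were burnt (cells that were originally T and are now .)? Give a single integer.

Answer: 6

Derivation:
Step 1: +2 fires, +2 burnt (F count now 2)
Step 2: +2 fires, +2 burnt (F count now 2)
Step 3: +2 fires, +2 burnt (F count now 2)
Step 4: +0 fires, +2 burnt (F count now 0)
Fire out after step 4
Initially T: 16, now '.': 15
Total burnt (originally-T cells now '.'): 6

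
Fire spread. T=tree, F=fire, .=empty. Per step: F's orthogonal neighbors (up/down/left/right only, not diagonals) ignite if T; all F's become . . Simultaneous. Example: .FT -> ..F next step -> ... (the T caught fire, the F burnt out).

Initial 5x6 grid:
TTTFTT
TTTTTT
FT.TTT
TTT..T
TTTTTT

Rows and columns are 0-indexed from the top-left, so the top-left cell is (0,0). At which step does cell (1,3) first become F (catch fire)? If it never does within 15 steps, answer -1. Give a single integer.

Step 1: cell (1,3)='F' (+6 fires, +2 burnt)
  -> target ignites at step 1
Step 2: cell (1,3)='.' (+9 fires, +6 burnt)
Step 3: cell (1,3)='.' (+4 fires, +9 burnt)
Step 4: cell (1,3)='.' (+2 fires, +4 burnt)
Step 5: cell (1,3)='.' (+2 fires, +2 burnt)
Step 6: cell (1,3)='.' (+2 fires, +2 burnt)
Step 7: cell (1,3)='.' (+0 fires, +2 burnt)
  fire out at step 7

1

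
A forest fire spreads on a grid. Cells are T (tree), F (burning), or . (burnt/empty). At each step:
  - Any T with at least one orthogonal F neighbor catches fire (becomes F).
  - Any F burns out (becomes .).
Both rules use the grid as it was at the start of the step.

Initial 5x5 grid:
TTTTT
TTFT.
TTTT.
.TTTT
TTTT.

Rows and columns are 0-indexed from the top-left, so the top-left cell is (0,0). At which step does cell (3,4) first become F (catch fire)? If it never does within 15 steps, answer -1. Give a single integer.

Step 1: cell (3,4)='T' (+4 fires, +1 burnt)
Step 2: cell (3,4)='T' (+6 fires, +4 burnt)
Step 3: cell (3,4)='T' (+6 fires, +6 burnt)
Step 4: cell (3,4)='F' (+3 fires, +6 burnt)
  -> target ignites at step 4
Step 5: cell (3,4)='.' (+1 fires, +3 burnt)
Step 6: cell (3,4)='.' (+0 fires, +1 burnt)
  fire out at step 6

4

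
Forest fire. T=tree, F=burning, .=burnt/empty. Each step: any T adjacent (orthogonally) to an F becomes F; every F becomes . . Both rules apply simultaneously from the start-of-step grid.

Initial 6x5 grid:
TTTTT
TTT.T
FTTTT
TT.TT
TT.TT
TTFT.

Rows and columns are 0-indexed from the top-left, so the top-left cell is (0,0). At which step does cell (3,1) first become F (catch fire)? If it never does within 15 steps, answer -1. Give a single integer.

Step 1: cell (3,1)='T' (+5 fires, +2 burnt)
Step 2: cell (3,1)='F' (+8 fires, +5 burnt)
  -> target ignites at step 2
Step 3: cell (3,1)='.' (+5 fires, +8 burnt)
Step 4: cell (3,1)='.' (+3 fires, +5 burnt)
Step 5: cell (3,1)='.' (+2 fires, +3 burnt)
Step 6: cell (3,1)='.' (+1 fires, +2 burnt)
Step 7: cell (3,1)='.' (+0 fires, +1 burnt)
  fire out at step 7

2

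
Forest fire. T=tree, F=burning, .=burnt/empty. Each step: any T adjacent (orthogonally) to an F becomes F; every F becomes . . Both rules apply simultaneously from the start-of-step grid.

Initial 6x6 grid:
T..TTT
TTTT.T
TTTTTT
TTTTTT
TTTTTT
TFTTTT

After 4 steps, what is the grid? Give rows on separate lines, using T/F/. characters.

Step 1: 3 trees catch fire, 1 burn out
  T..TTT
  TTTT.T
  TTTTTT
  TTTTTT
  TFTTTT
  F.FTTT
Step 2: 4 trees catch fire, 3 burn out
  T..TTT
  TTTT.T
  TTTTTT
  TFTTTT
  F.FTTT
  ...FTT
Step 3: 5 trees catch fire, 4 burn out
  T..TTT
  TTTT.T
  TFTTTT
  F.FTTT
  ...FTT
  ....FT
Step 4: 6 trees catch fire, 5 burn out
  T..TTT
  TFTT.T
  F.FTTT
  ...FTT
  ....FT
  .....F

T..TTT
TFTT.T
F.FTTT
...FTT
....FT
.....F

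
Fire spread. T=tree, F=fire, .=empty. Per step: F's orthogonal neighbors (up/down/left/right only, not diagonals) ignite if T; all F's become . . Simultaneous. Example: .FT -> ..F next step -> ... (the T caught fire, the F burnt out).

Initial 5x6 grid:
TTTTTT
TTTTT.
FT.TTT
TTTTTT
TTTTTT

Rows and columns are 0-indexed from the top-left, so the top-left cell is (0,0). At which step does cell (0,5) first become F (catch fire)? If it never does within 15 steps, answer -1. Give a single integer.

Step 1: cell (0,5)='T' (+3 fires, +1 burnt)
Step 2: cell (0,5)='T' (+4 fires, +3 burnt)
Step 3: cell (0,5)='T' (+4 fires, +4 burnt)
Step 4: cell (0,5)='T' (+4 fires, +4 burnt)
Step 5: cell (0,5)='T' (+5 fires, +4 burnt)
Step 6: cell (0,5)='T' (+4 fires, +5 burnt)
Step 7: cell (0,5)='F' (+3 fires, +4 burnt)
  -> target ignites at step 7
Step 8: cell (0,5)='.' (+0 fires, +3 burnt)
  fire out at step 8

7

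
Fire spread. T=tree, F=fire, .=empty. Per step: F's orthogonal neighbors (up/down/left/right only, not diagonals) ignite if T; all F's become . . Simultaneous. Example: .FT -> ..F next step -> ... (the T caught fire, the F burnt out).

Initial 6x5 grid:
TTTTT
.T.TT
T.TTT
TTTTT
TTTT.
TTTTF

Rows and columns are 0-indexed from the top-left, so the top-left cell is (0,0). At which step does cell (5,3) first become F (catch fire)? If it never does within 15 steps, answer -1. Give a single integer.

Step 1: cell (5,3)='F' (+1 fires, +1 burnt)
  -> target ignites at step 1
Step 2: cell (5,3)='.' (+2 fires, +1 burnt)
Step 3: cell (5,3)='.' (+3 fires, +2 burnt)
Step 4: cell (5,3)='.' (+5 fires, +3 burnt)
Step 5: cell (5,3)='.' (+5 fires, +5 burnt)
Step 6: cell (5,3)='.' (+3 fires, +5 burnt)
Step 7: cell (5,3)='.' (+3 fires, +3 burnt)
Step 8: cell (5,3)='.' (+1 fires, +3 burnt)
Step 9: cell (5,3)='.' (+2 fires, +1 burnt)
Step 10: cell (5,3)='.' (+0 fires, +2 burnt)
  fire out at step 10

1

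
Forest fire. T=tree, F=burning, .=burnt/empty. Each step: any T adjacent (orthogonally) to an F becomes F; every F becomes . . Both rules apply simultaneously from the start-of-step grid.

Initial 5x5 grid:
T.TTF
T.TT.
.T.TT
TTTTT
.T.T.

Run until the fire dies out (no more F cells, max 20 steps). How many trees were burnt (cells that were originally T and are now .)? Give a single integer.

Answer: 14

Derivation:
Step 1: +1 fires, +1 burnt (F count now 1)
Step 2: +2 fires, +1 burnt (F count now 2)
Step 3: +2 fires, +2 burnt (F count now 2)
Step 4: +2 fires, +2 burnt (F count now 2)
Step 5: +3 fires, +2 burnt (F count now 3)
Step 6: +1 fires, +3 burnt (F count now 1)
Step 7: +3 fires, +1 burnt (F count now 3)
Step 8: +0 fires, +3 burnt (F count now 0)
Fire out after step 8
Initially T: 16, now '.': 23
Total burnt (originally-T cells now '.'): 14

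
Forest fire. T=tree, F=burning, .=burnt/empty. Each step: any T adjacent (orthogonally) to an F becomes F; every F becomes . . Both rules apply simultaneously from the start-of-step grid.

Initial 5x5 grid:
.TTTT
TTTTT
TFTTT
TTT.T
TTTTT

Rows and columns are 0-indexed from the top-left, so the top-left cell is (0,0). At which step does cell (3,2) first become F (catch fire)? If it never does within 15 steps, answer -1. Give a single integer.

Step 1: cell (3,2)='T' (+4 fires, +1 burnt)
Step 2: cell (3,2)='F' (+7 fires, +4 burnt)
  -> target ignites at step 2
Step 3: cell (3,2)='.' (+5 fires, +7 burnt)
Step 4: cell (3,2)='.' (+4 fires, +5 burnt)
Step 5: cell (3,2)='.' (+2 fires, +4 burnt)
Step 6: cell (3,2)='.' (+0 fires, +2 burnt)
  fire out at step 6

2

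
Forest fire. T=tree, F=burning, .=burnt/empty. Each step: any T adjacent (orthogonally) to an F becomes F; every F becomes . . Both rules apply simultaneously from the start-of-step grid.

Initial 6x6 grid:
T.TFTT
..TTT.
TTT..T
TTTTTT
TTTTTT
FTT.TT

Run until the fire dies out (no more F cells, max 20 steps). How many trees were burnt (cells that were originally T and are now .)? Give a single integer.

Answer: 26

Derivation:
Step 1: +5 fires, +2 burnt (F count now 5)
Step 2: +6 fires, +5 burnt (F count now 6)
Step 3: +4 fires, +6 burnt (F count now 4)
Step 4: +3 fires, +4 burnt (F count now 3)
Step 5: +2 fires, +3 burnt (F count now 2)
Step 6: +3 fires, +2 burnt (F count now 3)
Step 7: +2 fires, +3 burnt (F count now 2)
Step 8: +1 fires, +2 burnt (F count now 1)
Step 9: +0 fires, +1 burnt (F count now 0)
Fire out after step 9
Initially T: 27, now '.': 35
Total burnt (originally-T cells now '.'): 26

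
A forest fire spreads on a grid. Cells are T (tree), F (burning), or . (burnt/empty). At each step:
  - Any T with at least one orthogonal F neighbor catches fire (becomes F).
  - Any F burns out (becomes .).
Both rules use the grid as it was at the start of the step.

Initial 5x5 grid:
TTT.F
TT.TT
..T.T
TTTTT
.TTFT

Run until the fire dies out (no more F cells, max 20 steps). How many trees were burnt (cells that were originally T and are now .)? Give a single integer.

Step 1: +4 fires, +2 burnt (F count now 4)
Step 2: +5 fires, +4 burnt (F count now 5)
Step 3: +2 fires, +5 burnt (F count now 2)
Step 4: +1 fires, +2 burnt (F count now 1)
Step 5: +0 fires, +1 burnt (F count now 0)
Fire out after step 5
Initially T: 17, now '.': 20
Total burnt (originally-T cells now '.'): 12

Answer: 12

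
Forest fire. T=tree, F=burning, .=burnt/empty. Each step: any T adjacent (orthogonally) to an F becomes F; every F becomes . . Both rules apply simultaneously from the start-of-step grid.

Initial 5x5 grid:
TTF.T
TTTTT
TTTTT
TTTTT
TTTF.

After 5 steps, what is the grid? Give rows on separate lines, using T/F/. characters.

Step 1: 4 trees catch fire, 2 burn out
  TF..T
  TTFTT
  TTTTT
  TTTFT
  TTF..
Step 2: 8 trees catch fire, 4 burn out
  F...T
  TF.FT
  TTFFT
  TTF.F
  TF...
Step 3: 6 trees catch fire, 8 burn out
  ....T
  F...F
  TF..F
  TF...
  F....
Step 4: 3 trees catch fire, 6 burn out
  ....F
  .....
  F....
  F....
  .....
Step 5: 0 trees catch fire, 3 burn out
  .....
  .....
  .....
  .....
  .....

.....
.....
.....
.....
.....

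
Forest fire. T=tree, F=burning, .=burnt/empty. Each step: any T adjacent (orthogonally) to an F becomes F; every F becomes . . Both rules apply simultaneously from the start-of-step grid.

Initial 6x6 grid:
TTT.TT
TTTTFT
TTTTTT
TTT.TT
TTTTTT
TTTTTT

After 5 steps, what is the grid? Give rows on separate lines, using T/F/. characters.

Step 1: 4 trees catch fire, 1 burn out
  TTT.FT
  TTTF.F
  TTTTFT
  TTT.TT
  TTTTTT
  TTTTTT
Step 2: 5 trees catch fire, 4 burn out
  TTT..F
  TTF...
  TTTF.F
  TTT.FT
  TTTTTT
  TTTTTT
Step 3: 5 trees catch fire, 5 burn out
  TTF...
  TF....
  TTF...
  TTT..F
  TTTTFT
  TTTTTT
Step 4: 7 trees catch fire, 5 burn out
  TF....
  F.....
  TF....
  TTF...
  TTTF.F
  TTTTFT
Step 5: 6 trees catch fire, 7 burn out
  F.....
  ......
  F.....
  TF....
  TTF...
  TTTF.F

F.....
......
F.....
TF....
TTF...
TTTF.F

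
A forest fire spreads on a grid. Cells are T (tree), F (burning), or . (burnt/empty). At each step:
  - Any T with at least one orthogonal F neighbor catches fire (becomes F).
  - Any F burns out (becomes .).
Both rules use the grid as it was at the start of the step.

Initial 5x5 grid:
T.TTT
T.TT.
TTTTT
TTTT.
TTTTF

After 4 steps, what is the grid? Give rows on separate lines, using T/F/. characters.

Step 1: 1 trees catch fire, 1 burn out
  T.TTT
  T.TT.
  TTTTT
  TTTT.
  TTTF.
Step 2: 2 trees catch fire, 1 burn out
  T.TTT
  T.TT.
  TTTTT
  TTTF.
  TTF..
Step 3: 3 trees catch fire, 2 burn out
  T.TTT
  T.TT.
  TTTFT
  TTF..
  TF...
Step 4: 5 trees catch fire, 3 burn out
  T.TTT
  T.TF.
  TTF.F
  TF...
  F....

T.TTT
T.TF.
TTF.F
TF...
F....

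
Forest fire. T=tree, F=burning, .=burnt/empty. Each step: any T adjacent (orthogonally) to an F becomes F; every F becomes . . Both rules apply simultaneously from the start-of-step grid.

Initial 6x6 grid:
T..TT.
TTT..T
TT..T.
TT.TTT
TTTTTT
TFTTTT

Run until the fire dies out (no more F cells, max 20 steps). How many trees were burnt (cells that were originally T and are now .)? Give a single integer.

Answer: 23

Derivation:
Step 1: +3 fires, +1 burnt (F count now 3)
Step 2: +4 fires, +3 burnt (F count now 4)
Step 3: +4 fires, +4 burnt (F count now 4)
Step 4: +5 fires, +4 burnt (F count now 5)
Step 5: +4 fires, +5 burnt (F count now 4)
Step 6: +3 fires, +4 burnt (F count now 3)
Step 7: +0 fires, +3 burnt (F count now 0)
Fire out after step 7
Initially T: 26, now '.': 33
Total burnt (originally-T cells now '.'): 23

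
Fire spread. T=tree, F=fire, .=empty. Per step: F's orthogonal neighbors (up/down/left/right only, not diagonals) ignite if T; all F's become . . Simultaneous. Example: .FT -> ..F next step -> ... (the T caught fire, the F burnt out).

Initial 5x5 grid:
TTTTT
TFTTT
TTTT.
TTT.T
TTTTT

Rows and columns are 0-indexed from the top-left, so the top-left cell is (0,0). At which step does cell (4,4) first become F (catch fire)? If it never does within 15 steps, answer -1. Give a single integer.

Step 1: cell (4,4)='T' (+4 fires, +1 burnt)
Step 2: cell (4,4)='T' (+6 fires, +4 burnt)
Step 3: cell (4,4)='T' (+6 fires, +6 burnt)
Step 4: cell (4,4)='T' (+3 fires, +6 burnt)
Step 5: cell (4,4)='T' (+1 fires, +3 burnt)
Step 6: cell (4,4)='F' (+1 fires, +1 burnt)
  -> target ignites at step 6
Step 7: cell (4,4)='.' (+1 fires, +1 burnt)
Step 8: cell (4,4)='.' (+0 fires, +1 burnt)
  fire out at step 8

6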